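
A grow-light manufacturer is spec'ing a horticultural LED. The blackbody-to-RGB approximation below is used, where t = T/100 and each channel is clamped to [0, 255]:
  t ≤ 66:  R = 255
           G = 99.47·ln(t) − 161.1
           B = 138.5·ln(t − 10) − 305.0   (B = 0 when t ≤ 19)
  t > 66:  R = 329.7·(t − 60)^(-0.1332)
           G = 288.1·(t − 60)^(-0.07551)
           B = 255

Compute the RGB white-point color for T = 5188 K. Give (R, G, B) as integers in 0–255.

(255, 232, 212)

t = 5188/100 = 51.88; the t ≤ 66 branch applies.
R = 255 by definition for t ≤ 66.
G = 99.47·ln 51.88 − 161.1 = 99.47·3.9489 − 161.1 = 231.700.
B = 138.5·ln(51.88 − 10) − 305.0 = 138.5·ln 41.88 − 305.0 = 138.5·3.7348 − 305.0 = 212.271.
Rounded: (255, 232, 212).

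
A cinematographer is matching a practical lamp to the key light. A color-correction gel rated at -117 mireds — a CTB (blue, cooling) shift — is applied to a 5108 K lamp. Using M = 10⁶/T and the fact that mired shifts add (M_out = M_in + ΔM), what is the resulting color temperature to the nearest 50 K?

M_in = 10⁶/5108 = 195.77 mireds.
M_out = 195.77 + (-117) = 78.77 mireds.
T_out = 10⁶/78.77 = 12695.0 K → 12700 K.

12700 K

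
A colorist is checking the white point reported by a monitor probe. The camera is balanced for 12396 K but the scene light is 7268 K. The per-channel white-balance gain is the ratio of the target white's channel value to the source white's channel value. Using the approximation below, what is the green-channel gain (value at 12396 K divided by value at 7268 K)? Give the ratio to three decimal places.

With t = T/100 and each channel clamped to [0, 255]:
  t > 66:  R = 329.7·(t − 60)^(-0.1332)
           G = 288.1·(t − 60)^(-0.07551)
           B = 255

0.885

At 7268 K (t = 72.68):
  G = 288.1·(72.68 − 60)^(-0.07551) = 288.1·12.68^(-0.07551) = 288.1·0.82547 = 237.819.
At 12396 K (t = 123.96):
  G = 288.1·(123.96 − 60)^(-0.07551) = 288.1·63.96^(-0.07551) = 288.1·0.73053 = 210.465.
Gain = 210.465 / 237.819 = 0.8850 → 0.885.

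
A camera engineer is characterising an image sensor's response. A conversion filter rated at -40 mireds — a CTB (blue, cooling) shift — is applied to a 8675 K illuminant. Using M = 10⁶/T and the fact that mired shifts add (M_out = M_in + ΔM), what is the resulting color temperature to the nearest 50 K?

13300 K

M_in = 10⁶/8675 = 115.27 mireds.
M_out = 115.27 + (-40) = 75.27 mireds.
T_out = 10⁶/75.27 = 13284.8 K → 13300 K.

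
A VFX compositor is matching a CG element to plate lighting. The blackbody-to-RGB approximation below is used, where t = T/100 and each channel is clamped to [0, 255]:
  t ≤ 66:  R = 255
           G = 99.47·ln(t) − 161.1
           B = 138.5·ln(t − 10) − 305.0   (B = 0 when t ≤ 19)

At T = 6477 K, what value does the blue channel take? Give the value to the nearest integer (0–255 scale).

t = 6477/100 = 64.77; the t ≤ 66 branch applies.
B = 138.5·ln(64.77 − 10) − 305.0 = 138.5·ln 54.77 − 305.0 = 138.5·4.0031 − 305.0 = 249.435.
Rounded: 249.

249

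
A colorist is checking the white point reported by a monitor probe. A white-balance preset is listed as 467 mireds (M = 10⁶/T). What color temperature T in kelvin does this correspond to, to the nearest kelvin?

T = 10⁶ / 467 = 2141.33 K → 2141 K.

2141 K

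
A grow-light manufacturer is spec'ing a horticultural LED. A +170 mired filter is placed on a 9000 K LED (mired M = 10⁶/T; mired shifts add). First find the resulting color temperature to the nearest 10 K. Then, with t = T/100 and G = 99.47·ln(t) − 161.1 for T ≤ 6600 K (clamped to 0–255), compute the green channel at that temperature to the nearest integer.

M_in = 10⁶/9000 = 111.11; M_out = 111.11 + (+170) = 281.11.
T_out = 10⁶/281.11 = 3557.3 K → 3560 K; t = 35.6.
G = 99.47·ln 35.6 − 161.1 = 99.47·3.5723 − 161.1 = 194.241.
Rounded: 194.

194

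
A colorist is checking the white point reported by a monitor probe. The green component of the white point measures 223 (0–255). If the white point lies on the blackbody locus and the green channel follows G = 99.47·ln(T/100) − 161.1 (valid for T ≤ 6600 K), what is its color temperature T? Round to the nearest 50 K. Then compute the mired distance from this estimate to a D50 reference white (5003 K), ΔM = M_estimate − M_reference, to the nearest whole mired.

+11 mireds

ln t = (223 + 161.1) / 99.47 = 3.8615.
t = e^3.8615 = 47.535.
T = 100·t = 4753 K → 4750 K to the nearest 50 K.
M_estimate = 10⁶/4750 = 210.53; M_reference = 10⁶/5003 = 199.88.
ΔM = 210.53 − 199.88 = 10.65 → +11 mireds.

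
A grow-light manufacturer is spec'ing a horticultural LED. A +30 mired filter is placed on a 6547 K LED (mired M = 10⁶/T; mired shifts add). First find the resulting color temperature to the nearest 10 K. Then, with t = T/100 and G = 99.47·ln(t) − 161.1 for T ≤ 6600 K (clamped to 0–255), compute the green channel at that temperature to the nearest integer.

M_in = 10⁶/6547 = 152.74; M_out = 152.74 + (+30) = 182.74.
T_out = 10⁶/182.74 = 5472.2 K → 5470 K; t = 54.7.
G = 99.47·ln 54.7 − 161.1 = 99.47·4.0019 − 161.1 = 236.965.
Rounded: 237.

237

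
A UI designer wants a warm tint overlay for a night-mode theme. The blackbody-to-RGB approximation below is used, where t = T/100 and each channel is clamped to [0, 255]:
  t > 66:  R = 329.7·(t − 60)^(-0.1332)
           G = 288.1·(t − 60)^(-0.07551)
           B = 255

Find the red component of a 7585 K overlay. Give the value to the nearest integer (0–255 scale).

t = 7585/100 = 75.85; the t > 66 branch applies.
R = 329.7·(75.85 − 60)^(-0.1332) = 329.7·15.85^(-0.1332) = 329.7·0.69208 = 228.179.
Rounded: 228.

228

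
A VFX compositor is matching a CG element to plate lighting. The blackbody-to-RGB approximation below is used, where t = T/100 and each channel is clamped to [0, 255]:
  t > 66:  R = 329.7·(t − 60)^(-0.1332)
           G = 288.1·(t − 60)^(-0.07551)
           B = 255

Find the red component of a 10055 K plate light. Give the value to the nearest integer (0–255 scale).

t = 10055/100 = 100.55; the t > 66 branch applies.
R = 329.7·(100.55 − 60)^(-0.1332) = 329.7·40.55^(-0.1332) = 329.7·0.61068 = 201.342.
Rounded: 201.

201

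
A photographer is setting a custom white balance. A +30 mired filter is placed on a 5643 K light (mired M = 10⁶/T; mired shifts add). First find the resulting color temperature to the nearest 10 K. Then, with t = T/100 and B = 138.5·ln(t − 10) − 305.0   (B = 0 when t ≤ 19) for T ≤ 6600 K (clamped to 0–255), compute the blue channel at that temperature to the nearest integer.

200

M_in = 10⁶/5643 = 177.21; M_out = 177.21 + (+30) = 207.21.
T_out = 10⁶/207.21 = 4826.0 K → 4830 K; t = 48.3.
B = 138.5·ln(48.3 − 10) − 305.0 = 138.5·ln 38.3 − 305.0 = 138.5·3.6454 − 305.0 = 199.895.
Rounded: 200.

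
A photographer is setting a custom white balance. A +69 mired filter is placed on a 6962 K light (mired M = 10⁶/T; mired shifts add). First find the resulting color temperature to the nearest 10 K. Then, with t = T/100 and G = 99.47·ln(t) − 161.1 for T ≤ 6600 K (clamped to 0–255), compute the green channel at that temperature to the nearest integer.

222

M_in = 10⁶/6962 = 143.64; M_out = 143.64 + (+69) = 212.64.
T_out = 10⁶/212.64 = 4702.9 K → 4700 K; t = 47.
G = 99.47·ln 47 − 161.1 = 99.47·3.8501 − 161.1 = 221.874.
Rounded: 222.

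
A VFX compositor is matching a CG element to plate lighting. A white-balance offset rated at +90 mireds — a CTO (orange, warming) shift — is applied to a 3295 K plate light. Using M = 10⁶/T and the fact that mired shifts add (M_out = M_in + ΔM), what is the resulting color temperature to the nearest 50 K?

M_in = 10⁶/3295 = 303.49 mireds.
M_out = 303.49 + (+90) = 393.49 mireds.
T_out = 10⁶/393.49 = 2541.4 K → 2550 K.

2550 K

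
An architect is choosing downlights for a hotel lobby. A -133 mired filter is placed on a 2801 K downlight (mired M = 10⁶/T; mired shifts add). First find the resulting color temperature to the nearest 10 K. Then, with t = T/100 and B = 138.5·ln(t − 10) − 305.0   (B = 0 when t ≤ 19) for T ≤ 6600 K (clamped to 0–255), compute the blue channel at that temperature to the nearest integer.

M_in = 10⁶/2801 = 357.02; M_out = 357.02 + (-133) = 224.02.
T_out = 10⁶/224.02 = 4464.0 K → 4460 K; t = 44.6.
B = 138.5·ln(44.6 − 10) − 305.0 = 138.5·ln 34.6 − 305.0 = 138.5·3.5439 − 305.0 = 185.824.
Rounded: 186.

186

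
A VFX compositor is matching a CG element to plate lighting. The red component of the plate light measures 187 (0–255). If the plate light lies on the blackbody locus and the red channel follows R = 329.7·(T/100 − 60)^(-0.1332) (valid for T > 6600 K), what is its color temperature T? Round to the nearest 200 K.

(t − 60)^(-0.1332) = 187/329.7 = 0.56718.
t − 60 = 0.56718^(1/-0.1332) = 0.56718^(-7.508) = 70.620, so t = 130.620.
T = 100·t = 13062 K → 13000 K to the nearest 200 K.

13000 K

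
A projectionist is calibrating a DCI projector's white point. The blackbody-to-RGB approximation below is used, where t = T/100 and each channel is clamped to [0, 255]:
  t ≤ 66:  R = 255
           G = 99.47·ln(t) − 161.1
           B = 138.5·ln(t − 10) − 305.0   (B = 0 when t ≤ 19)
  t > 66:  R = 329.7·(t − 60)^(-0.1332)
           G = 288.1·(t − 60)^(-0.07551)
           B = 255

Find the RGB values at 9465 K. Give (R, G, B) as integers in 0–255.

t = 9465/100 = 94.65; the t > 66 branch applies.
R = 329.7·(94.65 − 60)^(-0.1332) = 329.7·34.65^(-0.1332) = 329.7·0.62361 = 205.603.
G = 288.1·(94.65 − 60)^(-0.07551) = 288.1·34.65^(-0.07551) = 288.1·0.76513 = 220.435.
B = 255 by definition for t > 66.
Rounded: (206, 220, 255).

(206, 220, 255)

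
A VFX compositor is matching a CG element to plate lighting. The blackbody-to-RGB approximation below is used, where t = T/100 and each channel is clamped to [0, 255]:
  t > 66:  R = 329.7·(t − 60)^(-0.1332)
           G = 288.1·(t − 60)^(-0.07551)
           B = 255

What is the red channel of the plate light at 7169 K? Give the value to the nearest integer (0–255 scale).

t = 7169/100 = 71.69; the t > 66 branch applies.
R = 329.7·(71.69 − 60)^(-0.1332) = 329.7·11.69^(-0.1332) = 329.7·0.72072 = 237.622.
Rounded: 238.

238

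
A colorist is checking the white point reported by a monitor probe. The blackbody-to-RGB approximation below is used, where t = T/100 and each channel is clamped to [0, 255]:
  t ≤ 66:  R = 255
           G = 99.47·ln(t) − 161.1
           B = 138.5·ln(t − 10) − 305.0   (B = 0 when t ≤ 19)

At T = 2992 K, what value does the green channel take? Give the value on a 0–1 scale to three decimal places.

0.694

t = 2992/100 = 29.92; the t ≤ 66 branch applies.
G = 99.47·ln 29.92 − 161.1 = 99.47·3.3985 − 161.1 = 176.951.
On a 0–1 scale: 176.951/255 = 0.6939 → 0.694.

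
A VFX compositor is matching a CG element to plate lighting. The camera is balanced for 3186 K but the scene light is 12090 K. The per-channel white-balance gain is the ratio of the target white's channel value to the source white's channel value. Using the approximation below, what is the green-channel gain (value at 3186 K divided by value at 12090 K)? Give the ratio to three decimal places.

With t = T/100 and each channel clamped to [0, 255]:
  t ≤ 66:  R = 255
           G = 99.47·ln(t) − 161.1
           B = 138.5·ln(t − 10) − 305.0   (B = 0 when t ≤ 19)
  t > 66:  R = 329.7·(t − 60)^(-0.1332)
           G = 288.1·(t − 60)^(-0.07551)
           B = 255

0.867

At 12090 K (t = 120.9):
  G = 288.1·(120.9 − 60)^(-0.07551) = 288.1·60.9^(-0.07551) = 288.1·0.73324 = 211.245.
At 3186 K (t = 31.86):
  G = 99.47·ln 31.86 − 161.1 = 99.47·3.4614 − 161.1 = 183.201.
Gain = 183.201 / 211.245 = 0.8672 → 0.867.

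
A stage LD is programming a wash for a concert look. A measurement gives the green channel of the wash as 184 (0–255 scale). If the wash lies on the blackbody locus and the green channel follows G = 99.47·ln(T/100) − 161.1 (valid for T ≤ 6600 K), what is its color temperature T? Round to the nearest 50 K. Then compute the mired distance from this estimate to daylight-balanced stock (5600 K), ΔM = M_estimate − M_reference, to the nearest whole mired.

+134 mireds

ln t = (184 + 161.1) / 99.47 = 3.4694.
t = e^3.4694 = 32.117.
T = 100·t = 3212 K → 3200 K to the nearest 50 K.
M_estimate = 10⁶/3200 = 312.50; M_reference = 10⁶/5600 = 178.57.
ΔM = 312.50 − 178.57 = 133.93 → +134 mireds.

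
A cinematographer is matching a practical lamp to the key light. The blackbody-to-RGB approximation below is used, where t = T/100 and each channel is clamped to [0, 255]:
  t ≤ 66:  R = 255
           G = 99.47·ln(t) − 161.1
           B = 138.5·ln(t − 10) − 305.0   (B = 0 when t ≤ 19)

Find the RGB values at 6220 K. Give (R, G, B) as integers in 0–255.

t = 6220/100 = 62.2; the t ≤ 66 branch applies.
R = 255 by definition for t ≤ 66.
G = 99.47·ln 62.2 − 161.1 = 99.47·4.1304 − 161.1 = 249.746.
B = 138.5·ln(62.2 − 10) − 305.0 = 138.5·ln 52.2 − 305.0 = 138.5·3.9551 − 305.0 = 242.779.
Rounded: (255, 250, 243).

(255, 250, 243)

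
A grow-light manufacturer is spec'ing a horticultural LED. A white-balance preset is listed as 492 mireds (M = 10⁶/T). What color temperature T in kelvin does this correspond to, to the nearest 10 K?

T = 10⁶ / 492 = 2032.52 K → 2030 K.

2030 K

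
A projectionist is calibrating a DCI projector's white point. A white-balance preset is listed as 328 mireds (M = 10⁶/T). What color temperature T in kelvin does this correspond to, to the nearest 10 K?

T = 10⁶ / 328 = 3048.78 K → 3050 K.

3050 K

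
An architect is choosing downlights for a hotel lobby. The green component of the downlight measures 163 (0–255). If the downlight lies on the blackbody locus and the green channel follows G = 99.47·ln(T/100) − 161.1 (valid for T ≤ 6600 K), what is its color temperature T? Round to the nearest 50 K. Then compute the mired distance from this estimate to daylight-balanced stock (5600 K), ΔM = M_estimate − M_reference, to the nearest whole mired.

+206 mireds

ln t = (163 + 161.1) / 99.47 = 3.2583.
t = e^3.2583 = 26.004.
T = 100·t = 2600 K → 2600 K to the nearest 50 K.
M_estimate = 10⁶/2600 = 384.62; M_reference = 10⁶/5600 = 178.57.
ΔM = 384.62 − 178.57 = 206.04 → +206 mireds.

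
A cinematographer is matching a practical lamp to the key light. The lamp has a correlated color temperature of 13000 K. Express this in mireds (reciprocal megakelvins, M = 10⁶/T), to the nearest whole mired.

M = 10⁶ / 13000 = 76.923 → 77 mireds.

77 mireds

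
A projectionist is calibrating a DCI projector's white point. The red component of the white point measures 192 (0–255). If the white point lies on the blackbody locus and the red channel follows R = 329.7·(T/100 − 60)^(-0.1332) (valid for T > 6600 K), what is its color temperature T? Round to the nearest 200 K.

11800 K

(t − 60)^(-0.1332) = 192/329.7 = 0.58235.
t − 60 = 0.58235^(1/-0.1332) = 0.58235^(-7.508) = 57.929, so t = 117.929.
T = 100·t = 11793 K → 11800 K to the nearest 200 K.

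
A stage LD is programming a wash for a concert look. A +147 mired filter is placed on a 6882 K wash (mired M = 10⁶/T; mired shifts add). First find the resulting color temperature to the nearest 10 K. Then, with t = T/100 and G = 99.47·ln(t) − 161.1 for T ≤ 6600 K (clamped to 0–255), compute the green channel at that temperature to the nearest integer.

190

M_in = 10⁶/6882 = 145.31; M_out = 145.31 + (+147) = 292.31.
T_out = 10⁶/292.31 = 3421.1 K → 3420 K; t = 34.2.
G = 99.47·ln 34.2 − 161.1 = 99.47·3.5322 − 161.1 = 190.250.
Rounded: 190.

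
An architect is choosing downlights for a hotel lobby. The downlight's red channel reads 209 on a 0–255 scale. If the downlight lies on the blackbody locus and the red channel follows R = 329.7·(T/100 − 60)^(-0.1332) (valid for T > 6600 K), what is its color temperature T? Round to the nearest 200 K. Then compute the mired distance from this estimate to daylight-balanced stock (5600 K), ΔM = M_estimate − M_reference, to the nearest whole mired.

(t − 60)^(-0.1332) = 209/329.7 = 0.63391.
t − 60 = 0.63391^(1/-0.1332) = 0.63391^(-7.508) = 30.639, so t = 90.639.
T = 100·t = 9064 K → 9000 K to the nearest 200 K.
M_estimate = 10⁶/9000 = 111.11; M_reference = 10⁶/5600 = 178.57.
ΔM = 111.11 − 178.57 = -67.46 → -67 mireds.

-67 mireds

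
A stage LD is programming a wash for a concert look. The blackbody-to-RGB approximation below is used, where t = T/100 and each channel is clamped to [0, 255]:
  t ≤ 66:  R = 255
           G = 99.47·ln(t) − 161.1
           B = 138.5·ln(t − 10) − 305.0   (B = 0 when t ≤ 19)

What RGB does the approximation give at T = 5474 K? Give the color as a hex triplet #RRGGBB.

#FFEDDD

t = 5474/100 = 54.74; the t ≤ 66 branch applies.
R = 255 by definition for t ≤ 66.
G = 99.47·ln 54.74 − 161.1 = 99.47·4.0026 − 161.1 = 237.038.
B = 138.5·ln(54.74 − 10) − 305.0 = 138.5·ln 44.74 − 305.0 = 138.5·3.8009 − 305.0 = 221.420.
Rounded: (255, 237, 221).
In hex: #FFEDDD.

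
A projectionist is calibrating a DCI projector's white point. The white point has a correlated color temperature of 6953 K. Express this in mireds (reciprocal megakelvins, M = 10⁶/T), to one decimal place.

M = 10⁶ / 6953 = 143.823 → 143.8 mireds.

143.8 mireds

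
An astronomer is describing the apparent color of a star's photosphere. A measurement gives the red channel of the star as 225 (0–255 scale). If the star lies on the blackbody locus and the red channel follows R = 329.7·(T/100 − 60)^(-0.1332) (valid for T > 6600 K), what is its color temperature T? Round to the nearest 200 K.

(t − 60)^(-0.1332) = 225/329.7 = 0.68244.
t − 60 = 0.68244^(1/-0.1332) = 0.68244^(-7.508) = 17.610, so t = 77.610.
T = 100·t = 7761 K → 7800 K to the nearest 200 K.

7800 K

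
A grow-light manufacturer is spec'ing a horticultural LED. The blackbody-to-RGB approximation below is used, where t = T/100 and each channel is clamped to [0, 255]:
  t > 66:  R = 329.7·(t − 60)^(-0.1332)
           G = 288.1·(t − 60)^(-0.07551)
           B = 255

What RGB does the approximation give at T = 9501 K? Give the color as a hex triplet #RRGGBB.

#CDDCFF

t = 9501/100 = 95.01; the t > 66 branch applies.
R = 329.7·(95.01 − 60)^(-0.1332) = 329.7·35.01^(-0.1332) = 329.7·0.62275 = 205.321.
G = 288.1·(95.01 − 60)^(-0.07551) = 288.1·35.01^(-0.07551) = 288.1·0.76454 = 220.263.
B = 255 by definition for t > 66.
Rounded: (205, 220, 255).
In hex: #CDDCFF.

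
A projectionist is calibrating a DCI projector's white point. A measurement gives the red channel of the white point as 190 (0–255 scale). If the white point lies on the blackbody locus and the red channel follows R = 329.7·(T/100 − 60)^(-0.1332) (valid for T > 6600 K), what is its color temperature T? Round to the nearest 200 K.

(t − 60)^(-0.1332) = 190/329.7 = 0.57628.
t − 60 = 0.57628^(1/-0.1332) = 0.57628^(-7.508) = 62.667, so t = 122.667.
T = 100·t = 12267 K → 12200 K to the nearest 200 K.

12200 K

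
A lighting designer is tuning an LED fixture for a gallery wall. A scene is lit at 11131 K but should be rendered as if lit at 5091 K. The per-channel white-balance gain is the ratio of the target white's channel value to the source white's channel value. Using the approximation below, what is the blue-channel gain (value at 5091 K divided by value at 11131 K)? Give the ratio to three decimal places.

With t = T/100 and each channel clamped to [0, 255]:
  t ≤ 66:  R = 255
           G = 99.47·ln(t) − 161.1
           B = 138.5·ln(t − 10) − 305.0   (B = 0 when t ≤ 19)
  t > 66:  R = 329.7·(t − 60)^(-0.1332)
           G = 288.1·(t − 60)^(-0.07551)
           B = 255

0.820

At 11131 K (t = 111.31):
  B = 255 by definition for t > 66.
At 5091 K (t = 50.91):
  B = 138.5·ln(50.91 − 10) − 305.0 = 138.5·ln 40.91 − 305.0 = 138.5·3.7114 − 305.0 = 209.025.
Gain = 209.025 / 255.000 = 0.8197 → 0.820.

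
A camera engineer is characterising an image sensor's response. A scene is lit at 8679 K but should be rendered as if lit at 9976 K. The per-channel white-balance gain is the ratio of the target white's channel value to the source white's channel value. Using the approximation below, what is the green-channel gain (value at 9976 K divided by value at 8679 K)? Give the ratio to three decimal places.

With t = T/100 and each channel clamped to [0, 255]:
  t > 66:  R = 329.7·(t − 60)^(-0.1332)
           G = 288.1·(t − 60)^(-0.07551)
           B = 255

At 8679 K (t = 86.79):
  G = 288.1·(86.79 − 60)^(-0.07551) = 288.1·26.79^(-0.07551) = 288.1·0.78014 = 224.759.
At 9976 K (t = 99.76):
  G = 288.1·(99.76 − 60)^(-0.07551) = 288.1·39.76^(-0.07551) = 288.1·0.75723 = 218.157.
Gain = 218.157 / 224.759 = 0.9706 → 0.971.

0.971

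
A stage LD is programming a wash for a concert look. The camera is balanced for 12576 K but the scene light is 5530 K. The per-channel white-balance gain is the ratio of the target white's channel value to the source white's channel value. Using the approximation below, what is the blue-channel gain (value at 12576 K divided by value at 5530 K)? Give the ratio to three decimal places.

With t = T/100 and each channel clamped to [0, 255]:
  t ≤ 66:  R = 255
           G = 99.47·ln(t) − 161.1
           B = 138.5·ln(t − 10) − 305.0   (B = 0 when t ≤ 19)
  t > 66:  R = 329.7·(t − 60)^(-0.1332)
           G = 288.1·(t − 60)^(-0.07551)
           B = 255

1.143

At 5530 K (t = 55.3):
  B = 138.5·ln(55.3 − 10) − 305.0 = 138.5·ln 45.3 − 305.0 = 138.5·3.8133 − 305.0 = 223.143.
At 12576 K (t = 125.76):
  B = 255 by definition for t > 66.
Gain = 255.000 / 223.143 = 1.1428 → 1.143.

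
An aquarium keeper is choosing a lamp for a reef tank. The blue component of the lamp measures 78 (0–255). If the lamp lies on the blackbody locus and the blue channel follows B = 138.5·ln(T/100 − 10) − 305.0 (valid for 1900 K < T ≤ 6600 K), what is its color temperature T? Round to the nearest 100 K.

2600 K

ln(t − 10) = (78 + 305.0) / 138.5 = 2.7653.
t − 10 = e^2.7653 = 15.884, so t = 25.884.
T = 100·t = 2588 K → 2600 K to the nearest 100 K.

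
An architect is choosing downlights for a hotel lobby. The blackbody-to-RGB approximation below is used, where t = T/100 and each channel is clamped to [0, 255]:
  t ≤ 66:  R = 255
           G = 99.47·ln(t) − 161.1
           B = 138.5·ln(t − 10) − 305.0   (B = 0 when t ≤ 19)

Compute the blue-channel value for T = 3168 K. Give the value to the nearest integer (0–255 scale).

121

t = 3168/100 = 31.68; the t ≤ 66 branch applies.
B = 138.5·ln(31.68 − 10) − 305.0 = 138.5·ln 21.68 − 305.0 = 138.5·3.0764 − 305.0 = 121.080.
Rounded: 121.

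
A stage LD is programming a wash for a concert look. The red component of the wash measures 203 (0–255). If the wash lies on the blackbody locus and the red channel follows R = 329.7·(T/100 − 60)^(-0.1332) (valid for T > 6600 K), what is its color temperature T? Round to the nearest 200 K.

9800 K

(t − 60)^(-0.1332) = 203/329.7 = 0.61571.
t − 60 = 0.61571^(1/-0.1332) = 0.61571^(-7.508) = 38.129, so t = 98.129.
T = 100·t = 9813 K → 9800 K to the nearest 200 K.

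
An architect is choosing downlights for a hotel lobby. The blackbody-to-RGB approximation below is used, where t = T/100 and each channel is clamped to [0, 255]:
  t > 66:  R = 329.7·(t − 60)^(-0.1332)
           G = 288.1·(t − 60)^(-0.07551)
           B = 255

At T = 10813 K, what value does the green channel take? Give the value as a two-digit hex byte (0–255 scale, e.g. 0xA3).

t = 10813/100 = 108.13; the t > 66 branch applies.
G = 288.1·(108.13 − 60)^(-0.07551) = 288.1·48.13^(-0.07551) = 288.1·0.74638 = 215.032.
Rounded: 215; in hex, 0xD7.

0xD7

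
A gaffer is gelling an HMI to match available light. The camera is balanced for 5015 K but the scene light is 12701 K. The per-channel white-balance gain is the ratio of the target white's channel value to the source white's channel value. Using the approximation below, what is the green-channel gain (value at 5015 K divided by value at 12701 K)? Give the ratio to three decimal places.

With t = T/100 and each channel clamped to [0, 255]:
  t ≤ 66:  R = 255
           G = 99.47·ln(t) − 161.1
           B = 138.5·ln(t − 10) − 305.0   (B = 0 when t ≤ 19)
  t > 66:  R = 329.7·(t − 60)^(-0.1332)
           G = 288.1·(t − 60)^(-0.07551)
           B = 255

1.089

At 12701 K (t = 127.01):
  G = 288.1·(127.01 − 60)^(-0.07551) = 288.1·67.01^(-0.07551) = 288.1·0.72796 = 209.726.
At 5015 K (t = 50.15):
  G = 99.47·ln 50.15 − 161.1 = 99.47·3.9150 − 161.1 = 228.327.
Gain = 228.327 / 209.726 = 1.0887 → 1.089.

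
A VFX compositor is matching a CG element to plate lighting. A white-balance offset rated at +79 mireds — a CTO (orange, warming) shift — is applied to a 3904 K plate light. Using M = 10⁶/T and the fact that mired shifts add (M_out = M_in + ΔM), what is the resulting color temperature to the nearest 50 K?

3000 K

M_in = 10⁶/3904 = 256.15 mireds.
M_out = 256.15 + (+79) = 335.15 mireds.
T_out = 10⁶/335.15 = 2983.8 K → 3000 K.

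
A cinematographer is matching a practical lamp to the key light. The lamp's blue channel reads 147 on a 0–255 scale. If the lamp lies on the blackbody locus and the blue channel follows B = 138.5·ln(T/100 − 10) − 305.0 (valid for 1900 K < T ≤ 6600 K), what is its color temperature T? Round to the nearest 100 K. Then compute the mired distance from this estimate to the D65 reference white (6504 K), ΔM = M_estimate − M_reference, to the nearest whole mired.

+124 mireds

ln(t − 10) = (147 + 305.0) / 138.5 = 3.2635.
t − 10 = e^3.2635 = 26.142, so t = 36.142.
T = 100·t = 3614 K → 3600 K to the nearest 100 K.
M_estimate = 10⁶/3600 = 277.78; M_reference = 10⁶/6504 = 153.75.
ΔM = 277.78 − 153.75 = 124.03 → +124 mireds.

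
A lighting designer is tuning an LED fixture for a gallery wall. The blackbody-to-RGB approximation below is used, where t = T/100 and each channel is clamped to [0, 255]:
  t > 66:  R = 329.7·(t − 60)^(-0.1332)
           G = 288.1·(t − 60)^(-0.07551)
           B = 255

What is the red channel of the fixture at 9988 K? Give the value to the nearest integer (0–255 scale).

t = 9988/100 = 99.88; the t > 66 branch applies.
R = 329.7·(99.88 − 60)^(-0.1332) = 329.7·39.88^(-0.1332) = 329.7·0.61204 = 201.789.
Rounded: 202.

202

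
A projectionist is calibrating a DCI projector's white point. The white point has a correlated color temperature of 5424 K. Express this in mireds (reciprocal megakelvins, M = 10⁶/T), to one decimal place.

184.4 mireds

M = 10⁶ / 5424 = 184.366 → 184.4 mireds.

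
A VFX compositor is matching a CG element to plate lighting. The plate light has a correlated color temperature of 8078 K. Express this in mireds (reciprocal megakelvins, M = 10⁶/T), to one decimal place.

123.8 mireds

M = 10⁶ / 8078 = 123.793 → 123.8 mireds.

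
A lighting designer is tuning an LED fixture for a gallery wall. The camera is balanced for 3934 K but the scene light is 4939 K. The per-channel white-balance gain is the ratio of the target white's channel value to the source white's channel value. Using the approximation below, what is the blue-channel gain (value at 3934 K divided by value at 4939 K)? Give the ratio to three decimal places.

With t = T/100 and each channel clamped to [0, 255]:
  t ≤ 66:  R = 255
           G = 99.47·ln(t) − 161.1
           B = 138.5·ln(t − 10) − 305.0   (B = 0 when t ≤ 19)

0.800

At 4939 K (t = 49.39):
  B = 138.5·ln(49.39 − 10) − 305.0 = 138.5·ln 39.39 − 305.0 = 138.5·3.6735 − 305.0 = 203.781.
At 3934 K (t = 39.34):
  B = 138.5·ln(39.34 − 10) − 305.0 = 138.5·ln 29.34 − 305.0 = 138.5·3.3790 − 305.0 = 162.985.
Gain = 162.985 / 203.781 = 0.7998 → 0.800.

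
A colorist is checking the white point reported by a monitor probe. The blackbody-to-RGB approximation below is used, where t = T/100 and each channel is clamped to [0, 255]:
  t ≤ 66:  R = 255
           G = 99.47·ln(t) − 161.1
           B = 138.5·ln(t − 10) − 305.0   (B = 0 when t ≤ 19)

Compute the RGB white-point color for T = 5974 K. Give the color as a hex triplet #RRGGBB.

#FFF6EC

t = 5974/100 = 59.74; the t ≤ 66 branch applies.
R = 255 by definition for t ≤ 66.
G = 99.47·ln 59.74 − 161.1 = 99.47·4.0900 − 161.1 = 245.732.
B = 138.5·ln(59.74 − 10) − 305.0 = 138.5·ln 49.74 − 305.0 = 138.5·3.9068 − 305.0 = 236.093.
Rounded: (255, 246, 236).
In hex: #FFF6EC.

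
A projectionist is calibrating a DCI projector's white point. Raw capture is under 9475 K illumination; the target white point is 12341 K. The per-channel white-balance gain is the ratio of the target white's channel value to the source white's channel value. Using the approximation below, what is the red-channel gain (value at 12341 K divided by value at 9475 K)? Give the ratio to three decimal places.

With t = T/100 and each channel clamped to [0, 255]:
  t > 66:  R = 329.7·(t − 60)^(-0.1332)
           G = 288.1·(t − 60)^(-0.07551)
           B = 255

At 9475 K (t = 94.75):
  R = 329.7·(94.75 − 60)^(-0.1332) = 329.7·34.75^(-0.1332) = 329.7·0.62337 = 205.525.
At 12341 K (t = 123.41):
  R = 329.7·(123.41 − 60)^(-0.1332) = 329.7·63.41^(-0.1332) = 329.7·0.57538 = 189.702.
Gain = 189.702 / 205.525 = 0.9230 → 0.923.

0.923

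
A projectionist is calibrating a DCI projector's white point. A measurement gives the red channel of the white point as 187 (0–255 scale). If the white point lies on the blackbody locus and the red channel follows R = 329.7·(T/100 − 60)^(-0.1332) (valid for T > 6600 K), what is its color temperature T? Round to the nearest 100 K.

13100 K

(t − 60)^(-0.1332) = 187/329.7 = 0.56718.
t − 60 = 0.56718^(1/-0.1332) = 0.56718^(-7.508) = 70.620, so t = 130.620.
T = 100·t = 13062 K → 13100 K to the nearest 100 K.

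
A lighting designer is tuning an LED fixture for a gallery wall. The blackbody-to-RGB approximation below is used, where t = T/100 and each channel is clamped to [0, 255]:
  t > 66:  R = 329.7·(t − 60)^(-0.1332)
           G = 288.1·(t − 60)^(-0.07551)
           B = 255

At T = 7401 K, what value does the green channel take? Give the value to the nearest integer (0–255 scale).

236

t = 7401/100 = 74.01; the t > 66 branch applies.
G = 288.1·(74.01 − 60)^(-0.07551) = 288.1·14.01^(-0.07551) = 288.1·0.81928 = 236.035.
Rounded: 236.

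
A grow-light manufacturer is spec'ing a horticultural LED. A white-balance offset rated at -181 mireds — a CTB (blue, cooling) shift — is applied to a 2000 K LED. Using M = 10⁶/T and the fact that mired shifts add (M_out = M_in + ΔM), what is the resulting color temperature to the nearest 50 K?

3150 K

M_in = 10⁶/2000 = 500.00 mireds.
M_out = 500.00 + (-181) = 319.00 mireds.
T_out = 10⁶/319.00 = 3134.8 K → 3150 K.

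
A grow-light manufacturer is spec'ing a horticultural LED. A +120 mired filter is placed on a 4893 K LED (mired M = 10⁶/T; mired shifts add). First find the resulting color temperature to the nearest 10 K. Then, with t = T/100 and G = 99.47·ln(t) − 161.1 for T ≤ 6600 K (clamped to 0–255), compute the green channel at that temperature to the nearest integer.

M_in = 10⁶/4893 = 204.37; M_out = 204.37 + (+120) = 324.37.
T_out = 10⁶/324.37 = 3082.9 K → 3080 K; t = 30.8.
G = 99.47·ln 30.8 − 161.1 = 99.47·3.4275 − 161.1 = 179.835.
Rounded: 180.

180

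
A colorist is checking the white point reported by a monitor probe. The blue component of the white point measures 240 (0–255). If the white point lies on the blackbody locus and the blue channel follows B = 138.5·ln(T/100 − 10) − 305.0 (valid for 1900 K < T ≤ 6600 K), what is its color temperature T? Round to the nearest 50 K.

ln(t − 10) = (240 + 305.0) / 138.5 = 3.9350.
t − 10 = e^3.9350 = 51.163, so t = 61.163.
T = 100·t = 6116 K → 6100 K to the nearest 50 K.

6100 K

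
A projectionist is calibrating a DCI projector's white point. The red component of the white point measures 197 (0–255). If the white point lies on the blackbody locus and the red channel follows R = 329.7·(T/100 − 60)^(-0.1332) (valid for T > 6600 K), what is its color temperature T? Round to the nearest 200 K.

10800 K

(t − 60)^(-0.1332) = 197/329.7 = 0.59751.
t − 60 = 0.59751^(1/-0.1332) = 0.59751^(-7.508) = 47.761, so t = 107.761.
T = 100·t = 10776 K → 10800 K to the nearest 200 K.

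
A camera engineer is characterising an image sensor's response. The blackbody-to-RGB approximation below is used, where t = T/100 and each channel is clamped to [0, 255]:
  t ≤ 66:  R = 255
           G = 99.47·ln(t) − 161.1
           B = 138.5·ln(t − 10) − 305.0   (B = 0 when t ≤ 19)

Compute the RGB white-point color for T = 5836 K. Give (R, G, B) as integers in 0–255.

(255, 243, 232)

t = 5836/100 = 58.36; the t ≤ 66 branch applies.
R = 255 by definition for t ≤ 66.
G = 99.47·ln 58.36 − 161.1 = 99.47·4.0666 − 161.1 = 243.408.
B = 138.5·ln(58.36 − 10) − 305.0 = 138.5·ln 48.36 − 305.0 = 138.5·3.8787 − 305.0 = 232.196.
Rounded: (255, 243, 232).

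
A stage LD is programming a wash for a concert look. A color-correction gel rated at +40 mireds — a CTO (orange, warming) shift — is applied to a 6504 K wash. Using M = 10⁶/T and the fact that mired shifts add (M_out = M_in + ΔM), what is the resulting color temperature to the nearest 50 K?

5150 K

M_in = 10⁶/6504 = 153.75 mireds.
M_out = 153.75 + (+40) = 193.75 mireds.
T_out = 10⁶/193.75 = 5161.2 K → 5150 K.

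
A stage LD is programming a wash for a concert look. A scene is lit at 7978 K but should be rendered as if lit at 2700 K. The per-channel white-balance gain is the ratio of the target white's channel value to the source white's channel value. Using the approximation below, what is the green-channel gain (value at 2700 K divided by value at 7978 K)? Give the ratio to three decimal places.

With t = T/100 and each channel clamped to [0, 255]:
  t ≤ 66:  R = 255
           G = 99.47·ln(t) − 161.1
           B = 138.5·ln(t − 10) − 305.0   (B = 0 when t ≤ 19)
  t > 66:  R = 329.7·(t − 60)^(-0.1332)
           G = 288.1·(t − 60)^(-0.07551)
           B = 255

0.725

At 7978 K (t = 79.78):
  G = 288.1·(79.78 − 60)^(-0.07551) = 288.1·19.78^(-0.07551) = 288.1·0.79822 = 229.967.
At 2700 K (t = 27):
  G = 99.47·ln 27 − 161.1 = 99.47·3.2958 − 161.1 = 166.737.
Gain = 166.737 / 229.967 = 0.7250 → 0.725.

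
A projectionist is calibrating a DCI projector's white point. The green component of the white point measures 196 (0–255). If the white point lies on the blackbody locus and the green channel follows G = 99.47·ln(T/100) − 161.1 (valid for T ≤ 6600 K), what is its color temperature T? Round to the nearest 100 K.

3600 K

ln t = (196 + 161.1) / 99.47 = 3.5900.
t = e^3.5900 = 36.235.
T = 100·t = 3624 K → 3600 K to the nearest 100 K.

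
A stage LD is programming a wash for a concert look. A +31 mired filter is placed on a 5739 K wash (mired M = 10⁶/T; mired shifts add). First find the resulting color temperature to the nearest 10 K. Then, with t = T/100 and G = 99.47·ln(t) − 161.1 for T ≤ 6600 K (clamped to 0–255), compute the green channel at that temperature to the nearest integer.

M_in = 10⁶/5739 = 174.25; M_out = 174.25 + (+31) = 205.25.
T_out = 10⁶/205.25 = 4872.2 K → 4870 K; t = 48.7.
G = 99.47·ln 48.7 − 161.1 = 99.47·3.8857 − 161.1 = 225.408.
Rounded: 225.

225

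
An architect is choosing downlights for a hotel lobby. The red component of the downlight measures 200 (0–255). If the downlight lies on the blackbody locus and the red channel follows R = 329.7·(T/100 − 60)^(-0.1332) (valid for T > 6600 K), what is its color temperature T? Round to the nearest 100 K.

(t − 60)^(-0.1332) = 200/329.7 = 0.60661.
t − 60 = 0.60661^(1/-0.1332) = 0.60661^(-7.508) = 42.638, so t = 102.638.
T = 100·t = 10264 K → 10300 K to the nearest 100 K.

10300 K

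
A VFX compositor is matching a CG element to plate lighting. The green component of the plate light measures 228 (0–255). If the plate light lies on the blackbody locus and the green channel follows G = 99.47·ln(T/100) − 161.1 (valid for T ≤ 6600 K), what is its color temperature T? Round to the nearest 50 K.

ln t = (228 + 161.1) / 99.47 = 3.9117.
t = e^3.9117 = 49.985.
T = 100·t = 4999 K → 5000 K to the nearest 50 K.

5000 K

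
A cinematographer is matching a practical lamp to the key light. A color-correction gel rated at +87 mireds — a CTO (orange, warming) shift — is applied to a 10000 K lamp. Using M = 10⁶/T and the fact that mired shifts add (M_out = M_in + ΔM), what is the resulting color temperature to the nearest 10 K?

5350 K

M_in = 10⁶/10000 = 100.00 mireds.
M_out = 100.00 + (+87) = 187.00 mireds.
T_out = 10⁶/187.00 = 5347.6 K → 5350 K.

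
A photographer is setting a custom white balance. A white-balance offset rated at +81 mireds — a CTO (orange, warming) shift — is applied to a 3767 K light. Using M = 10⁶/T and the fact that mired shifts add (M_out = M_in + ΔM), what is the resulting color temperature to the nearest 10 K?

2890 K

M_in = 10⁶/3767 = 265.46 mireds.
M_out = 265.46 + (+81) = 346.46 mireds.
T_out = 10⁶/346.46 = 2886.3 K → 2890 K.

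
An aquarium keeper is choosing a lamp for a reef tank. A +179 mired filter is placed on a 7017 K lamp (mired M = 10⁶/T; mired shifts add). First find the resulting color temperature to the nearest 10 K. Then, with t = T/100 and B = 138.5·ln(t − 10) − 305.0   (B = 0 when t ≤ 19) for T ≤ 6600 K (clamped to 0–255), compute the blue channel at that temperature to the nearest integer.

M_in = 10⁶/7017 = 142.51; M_out = 142.51 + (+179) = 321.51.
T_out = 10⁶/321.51 = 3110.3 K → 3110 K; t = 31.1.
B = 138.5·ln(31.1 − 10) − 305.0 = 138.5·ln 21.1 − 305.0 = 138.5·3.0493 − 305.0 = 117.324.
Rounded: 117.

117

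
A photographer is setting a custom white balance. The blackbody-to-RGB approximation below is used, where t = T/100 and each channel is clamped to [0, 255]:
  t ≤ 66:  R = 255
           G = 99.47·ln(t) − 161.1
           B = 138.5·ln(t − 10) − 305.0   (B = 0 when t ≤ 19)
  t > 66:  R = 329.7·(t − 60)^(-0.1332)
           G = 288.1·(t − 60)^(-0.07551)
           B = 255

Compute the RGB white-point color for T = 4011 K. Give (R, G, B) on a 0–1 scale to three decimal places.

t = 4011/100 = 40.11; the t ≤ 66 branch applies.
R = 255 by definition for t ≤ 66.
G = 99.47·ln 40.11 − 161.1 = 99.47·3.6916 − 161.1 = 206.106.
B = 138.5·ln(40.11 − 10) − 305.0 = 138.5·ln 30.11 − 305.0 = 138.5·3.4049 − 305.0 = 166.573.
Dividing each by 255: (1.0000, 0.8083, 0.6532) → (1.000, 0.808, 0.653).

(1.000, 0.808, 0.653)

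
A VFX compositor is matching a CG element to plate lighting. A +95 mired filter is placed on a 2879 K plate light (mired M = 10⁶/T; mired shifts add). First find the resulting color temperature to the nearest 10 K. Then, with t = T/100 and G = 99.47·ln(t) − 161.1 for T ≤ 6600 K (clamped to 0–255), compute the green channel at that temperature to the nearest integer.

149

M_in = 10⁶/2879 = 347.34; M_out = 347.34 + (+95) = 442.34.
T_out = 10⁶/442.34 = 2260.7 K → 2260 K; t = 22.6.
G = 99.47·ln 22.6 − 161.1 = 99.47·3.1179 − 161.1 = 149.042.
Rounded: 149.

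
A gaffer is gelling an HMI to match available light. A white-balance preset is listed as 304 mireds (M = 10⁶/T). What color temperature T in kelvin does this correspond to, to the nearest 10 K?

3290 K

T = 10⁶ / 304 = 3289.47 K → 3290 K.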